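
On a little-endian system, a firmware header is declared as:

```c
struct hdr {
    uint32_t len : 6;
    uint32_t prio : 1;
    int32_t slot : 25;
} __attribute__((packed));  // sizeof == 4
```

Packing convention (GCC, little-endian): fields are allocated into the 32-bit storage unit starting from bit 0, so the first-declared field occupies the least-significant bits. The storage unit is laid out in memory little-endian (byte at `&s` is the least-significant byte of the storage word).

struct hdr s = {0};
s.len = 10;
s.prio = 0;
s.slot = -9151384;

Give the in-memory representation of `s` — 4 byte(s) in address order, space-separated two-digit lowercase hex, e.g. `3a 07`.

len:6 = 10 → 0xa << 0 → word 0x0000000a
prio:1 = 0 → 0x0 << 6 → word 0x0000000a
slot:25 = -9151384 → 0x1745c68 << 7 → word 0xba2e340a
word = 0xba2e340a → little-endian bytes:
  [0]=0x0a  [1]=0x34  [2]=0x2e  [3]=0xba

0a 34 2e ba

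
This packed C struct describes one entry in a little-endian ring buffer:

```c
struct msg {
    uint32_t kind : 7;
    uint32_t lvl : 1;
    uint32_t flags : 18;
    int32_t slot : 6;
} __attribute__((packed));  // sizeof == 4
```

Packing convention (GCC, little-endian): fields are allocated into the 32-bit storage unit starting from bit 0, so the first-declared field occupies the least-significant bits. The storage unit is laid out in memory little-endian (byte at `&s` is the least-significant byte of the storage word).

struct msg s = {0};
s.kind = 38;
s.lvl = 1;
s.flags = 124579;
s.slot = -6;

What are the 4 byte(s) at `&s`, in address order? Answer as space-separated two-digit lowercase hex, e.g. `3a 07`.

a6 a3 e6 e9

kind (7b) val=38 bits=0x26 at bit 0: 0x00000026
lvl (1b) val=1 bits=0x1 at bit 7: 0x000000a6
flags (18b) val=124579 bits=0x1e6a3 at bit 8: 0x01e6a3a6
slot (6b) val=-6 bits=0x3a at bit 26: 0xe9e6a3a6
word = 0xe9e6a3a6 → little-endian bytes:
  [0]=0xa6  [1]=0xa3  [2]=0xe6  [3]=0xe9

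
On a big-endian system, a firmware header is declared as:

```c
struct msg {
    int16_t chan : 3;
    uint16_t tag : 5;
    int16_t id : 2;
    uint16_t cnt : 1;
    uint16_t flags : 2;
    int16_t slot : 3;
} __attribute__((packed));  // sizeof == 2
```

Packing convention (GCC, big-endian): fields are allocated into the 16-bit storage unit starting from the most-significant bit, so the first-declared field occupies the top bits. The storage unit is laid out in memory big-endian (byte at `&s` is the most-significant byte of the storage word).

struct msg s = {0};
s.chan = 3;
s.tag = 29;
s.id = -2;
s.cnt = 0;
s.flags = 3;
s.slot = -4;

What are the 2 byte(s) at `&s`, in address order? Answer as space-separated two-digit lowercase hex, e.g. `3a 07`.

[13+:3] chan=3 & 0x7 = 0x3; word=0x6000
[8+:5] tag=29 & 0x1f = 0x1d; word=0x7d00
[6+:2] id=-2 & 0x3 = 0x2; word=0x7d80
[5+:1] cnt=0 & 0x1 = 0x0; word=0x7d80
[3+:2] flags=3 & 0x3 = 0x3; word=0x7d98
[0+:3] slot=-4 & 0x7 = 0x4; word=0x7d9c
word = 0x7d9c → big-endian bytes:
  [0]=0x7d  [1]=0x9c

7d 9c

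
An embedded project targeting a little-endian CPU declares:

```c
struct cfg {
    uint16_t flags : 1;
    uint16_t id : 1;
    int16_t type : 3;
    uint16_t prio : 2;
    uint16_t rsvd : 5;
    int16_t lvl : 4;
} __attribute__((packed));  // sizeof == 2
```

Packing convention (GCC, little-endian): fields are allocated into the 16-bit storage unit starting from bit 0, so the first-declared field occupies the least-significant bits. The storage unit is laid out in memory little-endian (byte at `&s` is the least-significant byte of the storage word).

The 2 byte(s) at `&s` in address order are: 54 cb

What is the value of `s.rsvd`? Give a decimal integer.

22

[0]=0x54 [1]=0xcb (little-endian) → word 0xcb54
flags:1 @ bit 0 → (0xcb54>>0)&0x1 = 0x0
id:1 @ bit 1 → (0xcb54>>1)&0x1 = 0x0
type:3 @ bit 2 → (0xcb54>>2)&0x7 = 0x5
prio:2 @ bit 5 → (0xcb54>>5)&0x3 = 0x2
rsvd:5 @ bit 7 → (0xcb54>>7)&0x1f = 0x16  ←
lvl:4 @ bit 12 → (0xcb54>>12)&0xf = 0xc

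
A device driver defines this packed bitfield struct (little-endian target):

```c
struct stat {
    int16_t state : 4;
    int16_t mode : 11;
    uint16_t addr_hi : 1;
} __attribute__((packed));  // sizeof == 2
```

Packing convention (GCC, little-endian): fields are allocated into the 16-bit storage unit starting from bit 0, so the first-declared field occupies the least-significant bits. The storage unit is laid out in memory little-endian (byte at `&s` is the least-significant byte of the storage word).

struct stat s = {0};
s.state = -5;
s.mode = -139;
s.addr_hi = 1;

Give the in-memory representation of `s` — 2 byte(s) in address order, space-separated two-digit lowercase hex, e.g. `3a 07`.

[0+:4] state=-5 & 0xf = 0xb; word=0x000b
[4+:11] mode=-139 & 0x7ff = 0x775; word=0x775b
[15+:1] addr_hi=1 & 0x1 = 0x1; word=0xf75b
word = 0xf75b → little-endian bytes:
  [0]=0x5b  [1]=0xf7

5b f7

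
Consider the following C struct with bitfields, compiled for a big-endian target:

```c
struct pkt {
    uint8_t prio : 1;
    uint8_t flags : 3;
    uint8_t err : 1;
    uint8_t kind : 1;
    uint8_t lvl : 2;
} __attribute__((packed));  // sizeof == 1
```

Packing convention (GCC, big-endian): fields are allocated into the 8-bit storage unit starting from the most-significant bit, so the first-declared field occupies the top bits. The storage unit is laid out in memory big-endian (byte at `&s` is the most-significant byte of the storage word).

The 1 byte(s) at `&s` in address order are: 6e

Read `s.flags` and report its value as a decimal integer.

[0]=0x6e (big-endian) → word 0x6e
prio:1 @ bit 7 → (0x6e>>7)&0x1 = 0x0
flags:3 @ bit 4 → (0x6e>>4)&0x7 = 0x6  ←
err:1 @ bit 3 → (0x6e>>3)&0x1 = 0x1
kind:1 @ bit 2 → (0x6e>>2)&0x1 = 0x1
lvl:2 @ bit 0 → (0x6e>>0)&0x3 = 0x2

6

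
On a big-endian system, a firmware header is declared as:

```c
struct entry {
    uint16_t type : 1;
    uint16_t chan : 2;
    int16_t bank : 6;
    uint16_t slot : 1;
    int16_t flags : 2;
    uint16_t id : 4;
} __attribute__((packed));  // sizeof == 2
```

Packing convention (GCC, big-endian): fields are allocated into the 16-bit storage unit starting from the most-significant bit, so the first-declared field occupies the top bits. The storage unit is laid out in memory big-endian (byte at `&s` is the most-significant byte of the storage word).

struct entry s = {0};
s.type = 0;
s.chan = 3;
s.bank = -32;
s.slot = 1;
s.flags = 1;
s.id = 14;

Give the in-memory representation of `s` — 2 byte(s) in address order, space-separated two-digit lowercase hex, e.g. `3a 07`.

70 5e

type (1b) val=0 bits=0x0 at bit 15: 0x0000
chan (2b) val=3 bits=0x3 at bit 13: 0x6000
bank (6b) val=-32 bits=0x20 at bit 7: 0x7000
slot (1b) val=1 bits=0x1 at bit 6: 0x7040
flags (2b) val=1 bits=0x1 at bit 4: 0x7050
id (4b) val=14 bits=0xe at bit 0: 0x705e
word = 0x705e → big-endian bytes:
  [0]=0x70  [1]=0x5e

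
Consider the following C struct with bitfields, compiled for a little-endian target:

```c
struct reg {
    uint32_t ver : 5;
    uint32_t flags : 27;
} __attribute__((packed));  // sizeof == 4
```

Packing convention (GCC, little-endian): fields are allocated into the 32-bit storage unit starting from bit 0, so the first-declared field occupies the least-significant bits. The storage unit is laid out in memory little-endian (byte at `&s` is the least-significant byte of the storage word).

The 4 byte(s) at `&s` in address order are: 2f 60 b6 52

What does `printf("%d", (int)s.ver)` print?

[0]=0x2f [1]=0x60 [2]=0xb6 [3]=0x52 (little-endian) → word 0x52b6602f
ver:5 @ bit 0 → (0x52b6602f>>0)&0x1f = 0xf  ←
flags:27 @ bit 5 → (0x52b6602f>>5)&0x7ffffff = 0x295b301

15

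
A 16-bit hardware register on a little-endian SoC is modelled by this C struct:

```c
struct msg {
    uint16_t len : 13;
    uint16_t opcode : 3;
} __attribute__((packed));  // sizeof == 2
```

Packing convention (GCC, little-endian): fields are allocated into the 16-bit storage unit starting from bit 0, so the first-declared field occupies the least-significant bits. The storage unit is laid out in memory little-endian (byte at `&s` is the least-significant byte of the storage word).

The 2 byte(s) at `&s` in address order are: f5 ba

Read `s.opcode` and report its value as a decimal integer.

5

[0]=0xf5 [1]=0xba (little-endian) → word 0xbaf5
len [0+:13] = (word>>0) & 0x1fff = 6901
opcode [13+:3] = (word>>13) & 0x7 = 5  ←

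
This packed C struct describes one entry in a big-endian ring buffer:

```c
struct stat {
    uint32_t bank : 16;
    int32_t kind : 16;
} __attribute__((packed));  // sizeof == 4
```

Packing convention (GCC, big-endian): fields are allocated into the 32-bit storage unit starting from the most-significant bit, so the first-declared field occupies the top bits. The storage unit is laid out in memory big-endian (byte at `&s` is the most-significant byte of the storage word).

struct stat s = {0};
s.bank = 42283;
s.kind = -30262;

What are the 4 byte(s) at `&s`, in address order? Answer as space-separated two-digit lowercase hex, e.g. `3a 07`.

bank (16b) val=42283 bits=0xa52b at bit 16: 0xa52b0000
kind (16b) val=-30262 bits=0x89ca at bit 0: 0xa52b89ca
word = 0xa52b89ca → big-endian bytes:
  [0]=0xa5  [1]=0x2b  [2]=0x89  [3]=0xca

a5 2b 89 ca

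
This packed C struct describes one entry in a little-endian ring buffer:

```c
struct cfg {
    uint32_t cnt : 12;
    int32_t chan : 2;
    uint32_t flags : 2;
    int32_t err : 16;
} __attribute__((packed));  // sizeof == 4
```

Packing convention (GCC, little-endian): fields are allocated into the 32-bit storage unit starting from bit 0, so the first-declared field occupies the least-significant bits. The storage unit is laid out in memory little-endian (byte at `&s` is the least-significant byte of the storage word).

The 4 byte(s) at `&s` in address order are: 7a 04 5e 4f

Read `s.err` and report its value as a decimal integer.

[0]=0x7a [1]=0x04 [2]=0x5e [3]=0x4f (little-endian) → word 0x4f5e047a
cnt:12 @ bit 0 → (0x4f5e047a>>0)&0xfff = 0x47a
chan:2 @ bit 12 → (0x4f5e047a>>12)&0x3 = 0x0
flags:2 @ bit 14 → (0x4f5e047a>>14)&0x3 = 0x0
err:16 @ bit 16 → (0x4f5e047a>>16)&0xffff = 0x4f5e  ←
err signed 16b, MSB=0: value = 20318

20318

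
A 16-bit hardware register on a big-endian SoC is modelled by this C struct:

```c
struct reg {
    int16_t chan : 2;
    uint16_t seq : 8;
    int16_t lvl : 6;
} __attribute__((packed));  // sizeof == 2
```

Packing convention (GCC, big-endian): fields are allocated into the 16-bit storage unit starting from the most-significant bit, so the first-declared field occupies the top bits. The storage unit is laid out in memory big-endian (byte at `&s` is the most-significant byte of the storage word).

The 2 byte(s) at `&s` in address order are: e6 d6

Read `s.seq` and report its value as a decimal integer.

155

[0]=0xe6 [1]=0xd6 (big-endian) → word 0xe6d6
chan:2 @ bit 14 → (0xe6d6>>14)&0x3 = 0x3
seq:8 @ bit 6 → (0xe6d6>>6)&0xff = 0x9b  ←
lvl:6 @ bit 0 → (0xe6d6>>0)&0x3f = 0x16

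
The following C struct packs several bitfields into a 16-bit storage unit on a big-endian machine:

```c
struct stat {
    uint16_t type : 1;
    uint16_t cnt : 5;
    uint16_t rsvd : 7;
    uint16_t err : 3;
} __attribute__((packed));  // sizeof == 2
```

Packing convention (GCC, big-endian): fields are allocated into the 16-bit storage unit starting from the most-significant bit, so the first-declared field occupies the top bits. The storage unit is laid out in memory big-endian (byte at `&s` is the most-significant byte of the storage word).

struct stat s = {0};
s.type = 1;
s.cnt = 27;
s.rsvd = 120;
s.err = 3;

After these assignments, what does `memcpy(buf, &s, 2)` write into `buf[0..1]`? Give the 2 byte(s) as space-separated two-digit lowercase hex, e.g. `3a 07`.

[15+:1] type=1 & 0x1 = 0x1; word=0x8000
[10+:5] cnt=27 & 0x1f = 0x1b; word=0xec00
[3+:7] rsvd=120 & 0x7f = 0x78; word=0xefc0
[0+:3] err=3 & 0x7 = 0x3; word=0xefc3
word = 0xefc3 → big-endian bytes:
  [0]=0xef  [1]=0xc3

ef c3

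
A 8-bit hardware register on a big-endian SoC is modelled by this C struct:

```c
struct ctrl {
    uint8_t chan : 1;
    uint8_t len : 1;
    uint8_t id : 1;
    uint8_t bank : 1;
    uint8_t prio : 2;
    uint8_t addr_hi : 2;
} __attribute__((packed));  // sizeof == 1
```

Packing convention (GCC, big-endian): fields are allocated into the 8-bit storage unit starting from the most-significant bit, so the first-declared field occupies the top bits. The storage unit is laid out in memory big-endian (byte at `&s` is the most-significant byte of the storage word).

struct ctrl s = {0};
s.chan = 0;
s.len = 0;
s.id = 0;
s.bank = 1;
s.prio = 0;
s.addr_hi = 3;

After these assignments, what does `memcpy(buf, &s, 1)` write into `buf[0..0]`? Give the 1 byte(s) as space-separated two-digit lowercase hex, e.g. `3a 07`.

13

[7+:1] chan=0 & 0x1 = 0x0; word=0x00
[6+:1] len=0 & 0x1 = 0x0; word=0x00
[5+:1] id=0 & 0x1 = 0x0; word=0x00
[4+:1] bank=1 & 0x1 = 0x1; word=0x10
[2+:2] prio=0 & 0x3 = 0x0; word=0x10
[0+:2] addr_hi=3 & 0x3 = 0x3; word=0x13
word = 0x13 → big-endian bytes:
  [0]=0x13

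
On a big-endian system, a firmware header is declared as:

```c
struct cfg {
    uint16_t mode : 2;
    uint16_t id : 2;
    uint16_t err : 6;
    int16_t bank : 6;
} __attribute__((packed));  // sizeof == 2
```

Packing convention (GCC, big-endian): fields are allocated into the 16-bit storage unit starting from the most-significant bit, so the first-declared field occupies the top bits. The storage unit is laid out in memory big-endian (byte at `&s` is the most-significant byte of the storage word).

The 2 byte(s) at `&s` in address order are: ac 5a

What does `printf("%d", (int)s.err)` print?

49

[0]=0xac [1]=0x5a (big-endian) → word 0xac5a
mode [14+:2] = (word>>14) & 0x3 = 2
id [12+:2] = (word>>12) & 0x3 = 2
err [6+:6] = (word>>6) & 0x3f = 49  ←
bank [0+:6] = (word>>0) & 0x3f = 26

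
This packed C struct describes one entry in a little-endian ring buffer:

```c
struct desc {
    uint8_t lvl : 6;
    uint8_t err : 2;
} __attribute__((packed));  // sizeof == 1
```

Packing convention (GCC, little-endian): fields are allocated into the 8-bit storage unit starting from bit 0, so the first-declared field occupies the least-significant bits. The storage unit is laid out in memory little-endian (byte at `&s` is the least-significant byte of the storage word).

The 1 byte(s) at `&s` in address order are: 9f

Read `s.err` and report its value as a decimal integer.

[0]=0x9f (little-endian) → word 0x9f
lvl [0+:6] = (word>>0) & 0x3f = 31
err [6+:2] = (word>>6) & 0x3 = 2  ←

2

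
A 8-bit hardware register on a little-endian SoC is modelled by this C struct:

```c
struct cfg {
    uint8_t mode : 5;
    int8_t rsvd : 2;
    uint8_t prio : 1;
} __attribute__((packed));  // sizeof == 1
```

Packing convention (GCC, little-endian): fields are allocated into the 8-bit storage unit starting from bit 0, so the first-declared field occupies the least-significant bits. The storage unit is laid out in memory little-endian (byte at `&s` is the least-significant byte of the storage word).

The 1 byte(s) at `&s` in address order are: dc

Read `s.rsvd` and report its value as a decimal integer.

[0]=0xdc (little-endian) → word 0xdc
mode [0+:5] = (word>>0) & 0x1f = 28
rsvd [5+:2] = (word>>5) & 0x3 = 2  ←
prio [7+:1] = (word>>7) & 0x1 = 1
rsvd signed 2b, MSB=1: 2 - 4 = -2

-2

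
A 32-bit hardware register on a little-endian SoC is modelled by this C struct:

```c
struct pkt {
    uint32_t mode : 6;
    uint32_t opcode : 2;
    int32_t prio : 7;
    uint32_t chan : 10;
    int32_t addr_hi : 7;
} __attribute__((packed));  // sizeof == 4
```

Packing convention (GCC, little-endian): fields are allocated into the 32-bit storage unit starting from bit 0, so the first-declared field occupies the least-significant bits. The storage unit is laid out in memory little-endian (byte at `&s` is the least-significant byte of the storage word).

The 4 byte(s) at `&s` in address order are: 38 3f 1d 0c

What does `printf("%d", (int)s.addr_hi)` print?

6

[0]=0x38 [1]=0x3f [2]=0x1d [3]=0x0c (little-endian) → word 0x0c1d3f38
mode [0+:6] = (word>>0) & 0x3f = 56
opcode [6+:2] = (word>>6) & 0x3 = 0
prio [8+:7] = (word>>8) & 0x7f = 63
chan [15+:10] = (word>>15) & 0x3ff = 58
addr_hi [25+:7] = (word>>25) & 0x7f = 6  ←
addr_hi signed 7b, MSB=0: value = 6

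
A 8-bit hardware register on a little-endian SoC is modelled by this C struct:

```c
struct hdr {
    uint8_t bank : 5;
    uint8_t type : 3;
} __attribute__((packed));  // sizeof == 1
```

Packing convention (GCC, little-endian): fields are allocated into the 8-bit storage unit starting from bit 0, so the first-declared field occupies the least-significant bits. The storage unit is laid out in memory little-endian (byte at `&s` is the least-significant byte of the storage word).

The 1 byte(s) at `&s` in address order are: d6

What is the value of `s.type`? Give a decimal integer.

6

[0]=0xd6 (little-endian) → word 0xd6
bank [0+:5] = (word>>0) & 0x1f = 22
type [5+:3] = (word>>5) & 0x7 = 6  ←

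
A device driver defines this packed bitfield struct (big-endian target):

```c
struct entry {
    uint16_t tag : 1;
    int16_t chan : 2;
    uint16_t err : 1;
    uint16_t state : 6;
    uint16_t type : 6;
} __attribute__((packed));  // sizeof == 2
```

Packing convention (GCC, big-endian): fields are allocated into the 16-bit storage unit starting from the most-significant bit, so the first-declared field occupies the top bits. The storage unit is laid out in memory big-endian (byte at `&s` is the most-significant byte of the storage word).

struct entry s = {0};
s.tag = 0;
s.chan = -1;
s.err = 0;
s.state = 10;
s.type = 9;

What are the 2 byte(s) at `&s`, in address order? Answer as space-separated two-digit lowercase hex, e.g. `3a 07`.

[15+:1] tag=0 & 0x1 = 0x0; word=0x0000
[13+:2] chan=-1 & 0x3 = 0x3; word=0x6000
[12+:1] err=0 & 0x1 = 0x0; word=0x6000
[6+:6] state=10 & 0x3f = 0xa; word=0x6280
[0+:6] type=9 & 0x3f = 0x9; word=0x6289
word = 0x6289 → big-endian bytes:
  [0]=0x62  [1]=0x89

62 89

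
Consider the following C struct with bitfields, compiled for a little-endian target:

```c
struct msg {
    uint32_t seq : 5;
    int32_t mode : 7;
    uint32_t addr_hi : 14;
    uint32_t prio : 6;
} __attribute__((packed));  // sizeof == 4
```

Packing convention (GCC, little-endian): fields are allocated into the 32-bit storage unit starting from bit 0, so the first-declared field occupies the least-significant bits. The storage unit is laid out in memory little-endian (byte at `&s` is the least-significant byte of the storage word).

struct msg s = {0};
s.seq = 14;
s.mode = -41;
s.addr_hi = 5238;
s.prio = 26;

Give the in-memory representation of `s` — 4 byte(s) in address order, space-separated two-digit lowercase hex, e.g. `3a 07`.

ee 6a 47 69

[0+:5] seq=14 & 0x1f = 0xe; word=0x0000000e
[5+:7] mode=-41 & 0x7f = 0x57; word=0x00000aee
[12+:14] addr_hi=5238 & 0x3fff = 0x1476; word=0x01476aee
[26+:6] prio=26 & 0x3f = 0x1a; word=0x69476aee
word = 0x69476aee → little-endian bytes:
  [0]=0xee  [1]=0x6a  [2]=0x47  [3]=0x69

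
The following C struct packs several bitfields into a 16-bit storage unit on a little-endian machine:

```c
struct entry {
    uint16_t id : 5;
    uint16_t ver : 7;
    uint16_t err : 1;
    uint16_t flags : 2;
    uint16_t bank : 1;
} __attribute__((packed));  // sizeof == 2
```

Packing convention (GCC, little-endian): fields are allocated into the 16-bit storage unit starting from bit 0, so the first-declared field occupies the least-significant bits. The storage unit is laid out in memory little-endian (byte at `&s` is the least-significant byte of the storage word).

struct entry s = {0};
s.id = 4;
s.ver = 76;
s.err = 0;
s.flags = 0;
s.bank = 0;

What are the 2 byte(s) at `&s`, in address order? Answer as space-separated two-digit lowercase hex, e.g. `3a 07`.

id:5 = 4 → 0x4 << 0 → word 0x0004
ver:7 = 76 → 0x4c << 5 → word 0x0984
err:1 = 0 → 0x0 << 12 → word 0x0984
flags:2 = 0 → 0x0 << 13 → word 0x0984
bank:1 = 0 → 0x0 << 15 → word 0x0984
word = 0x0984 → little-endian bytes:
  [0]=0x84  [1]=0x09

84 09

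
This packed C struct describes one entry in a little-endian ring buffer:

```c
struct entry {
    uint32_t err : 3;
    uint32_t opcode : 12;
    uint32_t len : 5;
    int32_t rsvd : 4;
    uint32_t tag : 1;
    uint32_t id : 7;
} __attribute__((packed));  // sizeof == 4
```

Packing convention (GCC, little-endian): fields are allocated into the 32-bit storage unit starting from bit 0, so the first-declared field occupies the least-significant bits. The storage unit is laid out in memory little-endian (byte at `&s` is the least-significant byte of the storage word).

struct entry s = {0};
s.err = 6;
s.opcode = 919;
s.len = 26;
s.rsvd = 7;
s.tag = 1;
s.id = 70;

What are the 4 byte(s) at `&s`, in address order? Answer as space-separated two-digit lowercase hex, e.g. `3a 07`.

be 1c 7d 8d

err (3b) val=6 bits=0x6 at bit 0: 0x00000006
opcode (12b) val=919 bits=0x397 at bit 3: 0x00001cbe
len (5b) val=26 bits=0x1a at bit 15: 0x000d1cbe
rsvd (4b) val=7 bits=0x7 at bit 20: 0x007d1cbe
tag (1b) val=1 bits=0x1 at bit 24: 0x017d1cbe
id (7b) val=70 bits=0x46 at bit 25: 0x8d7d1cbe
word = 0x8d7d1cbe → little-endian bytes:
  [0]=0xbe  [1]=0x1c  [2]=0x7d  [3]=0x8d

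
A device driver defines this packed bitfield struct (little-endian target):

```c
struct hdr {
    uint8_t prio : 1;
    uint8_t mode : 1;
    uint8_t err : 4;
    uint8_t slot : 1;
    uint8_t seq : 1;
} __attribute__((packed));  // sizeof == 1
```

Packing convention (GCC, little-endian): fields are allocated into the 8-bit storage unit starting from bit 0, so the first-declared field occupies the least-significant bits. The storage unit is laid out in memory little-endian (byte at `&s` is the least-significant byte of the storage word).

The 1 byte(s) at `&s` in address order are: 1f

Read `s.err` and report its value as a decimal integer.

7

[0]=0x1f (little-endian) → word 0x1f
prio:1 @ bit 0 → (0x1f>>0)&0x1 = 0x1
mode:1 @ bit 1 → (0x1f>>1)&0x1 = 0x1
err:4 @ bit 2 → (0x1f>>2)&0xf = 0x7  ←
slot:1 @ bit 6 → (0x1f>>6)&0x1 = 0x0
seq:1 @ bit 7 → (0x1f>>7)&0x1 = 0x0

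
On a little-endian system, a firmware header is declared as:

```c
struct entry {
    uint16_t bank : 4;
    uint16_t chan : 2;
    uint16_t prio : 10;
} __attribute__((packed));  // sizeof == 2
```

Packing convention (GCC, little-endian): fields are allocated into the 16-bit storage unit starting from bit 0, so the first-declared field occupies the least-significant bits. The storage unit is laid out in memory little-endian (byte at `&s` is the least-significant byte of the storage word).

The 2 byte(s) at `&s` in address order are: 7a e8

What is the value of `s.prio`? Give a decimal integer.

929

[0]=0x7a [1]=0xe8 (little-endian) → word 0xe87a
bank:4 @ bit 0 → (0xe87a>>0)&0xf = 0xa
chan:2 @ bit 4 → (0xe87a>>4)&0x3 = 0x3
prio:10 @ bit 6 → (0xe87a>>6)&0x3ff = 0x3a1  ←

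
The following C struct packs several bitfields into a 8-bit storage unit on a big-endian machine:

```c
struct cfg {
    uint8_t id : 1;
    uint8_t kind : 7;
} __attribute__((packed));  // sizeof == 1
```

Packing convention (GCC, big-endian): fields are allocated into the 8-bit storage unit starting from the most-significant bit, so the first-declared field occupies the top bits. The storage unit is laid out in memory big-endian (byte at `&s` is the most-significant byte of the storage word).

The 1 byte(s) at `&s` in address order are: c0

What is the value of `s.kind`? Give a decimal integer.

[0]=0xc0 (big-endian) → word 0xc0
id:1 @ bit 7 → (0xc0>>7)&0x1 = 0x1
kind:7 @ bit 0 → (0xc0>>0)&0x7f = 0x40  ←

64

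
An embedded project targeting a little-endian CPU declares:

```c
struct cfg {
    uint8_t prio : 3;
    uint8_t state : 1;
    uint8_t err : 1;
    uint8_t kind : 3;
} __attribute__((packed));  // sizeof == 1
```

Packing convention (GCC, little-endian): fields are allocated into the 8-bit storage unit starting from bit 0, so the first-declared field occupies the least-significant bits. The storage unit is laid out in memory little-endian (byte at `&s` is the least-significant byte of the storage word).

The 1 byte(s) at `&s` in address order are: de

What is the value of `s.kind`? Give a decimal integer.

6

[0]=0xde (little-endian) → word 0xde
prio [0+:3] = (word>>0) & 0x7 = 6
state [3+:1] = (word>>3) & 0x1 = 1
err [4+:1] = (word>>4) & 0x1 = 1
kind [5+:3] = (word>>5) & 0x7 = 6  ←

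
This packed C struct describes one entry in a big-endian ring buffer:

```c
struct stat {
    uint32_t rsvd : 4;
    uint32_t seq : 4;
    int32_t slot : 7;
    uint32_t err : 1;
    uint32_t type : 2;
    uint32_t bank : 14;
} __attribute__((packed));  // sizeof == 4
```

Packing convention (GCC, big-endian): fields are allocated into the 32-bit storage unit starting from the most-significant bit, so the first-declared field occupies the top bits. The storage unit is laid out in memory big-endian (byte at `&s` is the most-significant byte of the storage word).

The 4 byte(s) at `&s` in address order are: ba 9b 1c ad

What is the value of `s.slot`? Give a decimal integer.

-51

[0]=0xba [1]=0x9b [2]=0x1c [3]=0xad (big-endian) → word 0xba9b1cad
rsvd:4 @ bit 28 → (0xba9b1cad>>28)&0xf = 0xb
seq:4 @ bit 24 → (0xba9b1cad>>24)&0xf = 0xa
slot:7 @ bit 17 → (0xba9b1cad>>17)&0x7f = 0x4d  ←
err:1 @ bit 16 → (0xba9b1cad>>16)&0x1 = 0x1
type:2 @ bit 14 → (0xba9b1cad>>14)&0x3 = 0x0
bank:14 @ bit 0 → (0xba9b1cad>>0)&0x3fff = 0x1cad
slot signed 7b, MSB=1: 77 - 128 = -51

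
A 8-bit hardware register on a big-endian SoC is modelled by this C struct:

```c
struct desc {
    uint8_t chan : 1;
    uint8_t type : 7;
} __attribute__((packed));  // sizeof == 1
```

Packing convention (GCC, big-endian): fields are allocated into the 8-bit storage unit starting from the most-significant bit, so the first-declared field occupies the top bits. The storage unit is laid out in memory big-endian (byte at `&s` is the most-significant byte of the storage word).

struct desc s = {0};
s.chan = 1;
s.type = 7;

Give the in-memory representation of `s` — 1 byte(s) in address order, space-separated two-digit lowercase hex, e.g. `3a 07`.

87

chan:1 = 1 → 0x1 << 7 → word 0x80
type:7 = 7 → 0x7 << 0 → word 0x87
word = 0x87 → big-endian bytes:
  [0]=0x87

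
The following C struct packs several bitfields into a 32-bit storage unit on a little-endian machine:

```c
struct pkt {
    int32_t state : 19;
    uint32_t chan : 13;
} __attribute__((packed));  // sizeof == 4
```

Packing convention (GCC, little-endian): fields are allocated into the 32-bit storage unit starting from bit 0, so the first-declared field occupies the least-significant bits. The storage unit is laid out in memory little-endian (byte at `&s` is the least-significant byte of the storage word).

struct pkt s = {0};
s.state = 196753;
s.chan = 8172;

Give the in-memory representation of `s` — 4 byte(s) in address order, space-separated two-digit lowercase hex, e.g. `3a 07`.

[0+:19] state=196753 & 0x7ffff = 0x30091; word=0x00030091
[19+:13] chan=8172 & 0x1fff = 0x1fec; word=0xff630091
word = 0xff630091 → little-endian bytes:
  [0]=0x91  [1]=0x00  [2]=0x63  [3]=0xff

91 00 63 ff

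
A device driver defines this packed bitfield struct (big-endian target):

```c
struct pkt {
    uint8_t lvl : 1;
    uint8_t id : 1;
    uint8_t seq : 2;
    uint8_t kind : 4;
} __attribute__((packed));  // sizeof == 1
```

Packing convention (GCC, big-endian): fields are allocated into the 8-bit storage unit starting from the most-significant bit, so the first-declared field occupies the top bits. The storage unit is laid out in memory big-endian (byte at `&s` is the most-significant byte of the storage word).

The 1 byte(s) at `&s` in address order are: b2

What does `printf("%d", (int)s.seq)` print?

[0]=0xb2 (big-endian) → word 0xb2
lvl:1 @ bit 7 → (0xb2>>7)&0x1 = 0x1
id:1 @ bit 6 → (0xb2>>6)&0x1 = 0x0
seq:2 @ bit 4 → (0xb2>>4)&0x3 = 0x3  ←
kind:4 @ bit 0 → (0xb2>>0)&0xf = 0x2

3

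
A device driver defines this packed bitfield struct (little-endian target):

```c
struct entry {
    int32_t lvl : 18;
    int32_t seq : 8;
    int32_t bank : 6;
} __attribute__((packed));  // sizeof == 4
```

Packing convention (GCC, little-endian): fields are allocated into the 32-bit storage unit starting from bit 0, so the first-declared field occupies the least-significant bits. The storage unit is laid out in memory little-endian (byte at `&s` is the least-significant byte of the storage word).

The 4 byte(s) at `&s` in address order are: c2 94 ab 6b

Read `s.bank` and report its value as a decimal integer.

26

[0]=0xc2 [1]=0x94 [2]=0xab [3]=0x6b (little-endian) → word 0x6bab94c2
lvl [0+:18] = (word>>0) & 0x3ffff = 234690
seq [18+:8] = (word>>18) & 0xff = 234
bank [26+:6] = (word>>26) & 0x3f = 26  ←
bank signed 6b, MSB=0: value = 26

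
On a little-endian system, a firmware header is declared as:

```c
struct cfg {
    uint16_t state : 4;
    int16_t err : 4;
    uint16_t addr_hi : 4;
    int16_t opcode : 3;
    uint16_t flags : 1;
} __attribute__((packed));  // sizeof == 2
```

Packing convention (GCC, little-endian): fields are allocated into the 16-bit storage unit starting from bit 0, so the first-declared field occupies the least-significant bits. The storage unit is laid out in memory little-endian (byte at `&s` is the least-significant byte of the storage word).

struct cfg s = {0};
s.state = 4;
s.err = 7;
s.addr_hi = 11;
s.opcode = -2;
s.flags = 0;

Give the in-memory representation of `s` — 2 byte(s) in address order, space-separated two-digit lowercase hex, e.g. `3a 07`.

state:4 = 4 → 0x4 << 0 → word 0x0004
err:4 = 7 → 0x7 << 4 → word 0x0074
addr_hi:4 = 11 → 0xb << 8 → word 0x0b74
opcode:3 = -2 → 0x6 << 12 → word 0x6b74
flags:1 = 0 → 0x0 << 15 → word 0x6b74
word = 0x6b74 → little-endian bytes:
  [0]=0x74  [1]=0x6b

74 6b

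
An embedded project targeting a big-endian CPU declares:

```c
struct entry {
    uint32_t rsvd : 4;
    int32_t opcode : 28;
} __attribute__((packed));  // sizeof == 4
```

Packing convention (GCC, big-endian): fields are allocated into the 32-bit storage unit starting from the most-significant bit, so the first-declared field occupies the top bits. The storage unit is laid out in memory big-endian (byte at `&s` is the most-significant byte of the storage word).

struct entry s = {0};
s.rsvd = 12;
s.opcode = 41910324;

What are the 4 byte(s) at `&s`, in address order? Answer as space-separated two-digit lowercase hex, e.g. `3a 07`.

c2 7f 80 34

rsvd (4b) val=12 bits=0xc at bit 28: 0xc0000000
opcode (28b) val=41910324 bits=0x27f8034 at bit 0: 0xc27f8034
word = 0xc27f8034 → big-endian bytes:
  [0]=0xc2  [1]=0x7f  [2]=0x80  [3]=0x34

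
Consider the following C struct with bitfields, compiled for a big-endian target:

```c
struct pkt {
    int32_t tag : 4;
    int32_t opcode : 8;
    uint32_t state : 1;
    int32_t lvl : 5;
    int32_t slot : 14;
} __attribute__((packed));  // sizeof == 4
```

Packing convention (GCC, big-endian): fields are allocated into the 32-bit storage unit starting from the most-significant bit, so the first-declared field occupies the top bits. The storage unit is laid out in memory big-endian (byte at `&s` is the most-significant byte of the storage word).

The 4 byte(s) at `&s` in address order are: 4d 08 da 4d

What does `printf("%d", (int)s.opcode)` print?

-48

[0]=0x4d [1]=0x08 [2]=0xda [3]=0x4d (big-endian) → word 0x4d08da4d
tag:4 @ bit 28 → (0x4d08da4d>>28)&0xf = 0x4
opcode:8 @ bit 20 → (0x4d08da4d>>20)&0xff = 0xd0  ←
state:1 @ bit 19 → (0x4d08da4d>>19)&0x1 = 0x1
lvl:5 @ bit 14 → (0x4d08da4d>>14)&0x1f = 0x3
slot:14 @ bit 0 → (0x4d08da4d>>0)&0x3fff = 0x1a4d
opcode signed 8b, MSB=1: 208 - 256 = -48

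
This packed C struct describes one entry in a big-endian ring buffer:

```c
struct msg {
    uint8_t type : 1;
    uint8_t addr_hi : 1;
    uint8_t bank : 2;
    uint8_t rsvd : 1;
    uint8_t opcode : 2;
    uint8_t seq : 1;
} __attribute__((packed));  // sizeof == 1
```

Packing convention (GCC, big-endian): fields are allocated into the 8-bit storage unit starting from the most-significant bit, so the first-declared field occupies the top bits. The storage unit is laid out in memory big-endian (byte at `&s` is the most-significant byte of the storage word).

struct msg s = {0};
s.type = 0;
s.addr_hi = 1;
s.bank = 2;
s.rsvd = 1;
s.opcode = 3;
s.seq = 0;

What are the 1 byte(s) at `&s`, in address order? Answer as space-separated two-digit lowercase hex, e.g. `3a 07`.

type (1b) val=0 bits=0x0 at bit 7: 0x00
addr_hi (1b) val=1 bits=0x1 at bit 6: 0x40
bank (2b) val=2 bits=0x2 at bit 4: 0x60
rsvd (1b) val=1 bits=0x1 at bit 3: 0x68
opcode (2b) val=3 bits=0x3 at bit 1: 0x6e
seq (1b) val=0 bits=0x0 at bit 0: 0x6e
word = 0x6e → big-endian bytes:
  [0]=0x6e

6e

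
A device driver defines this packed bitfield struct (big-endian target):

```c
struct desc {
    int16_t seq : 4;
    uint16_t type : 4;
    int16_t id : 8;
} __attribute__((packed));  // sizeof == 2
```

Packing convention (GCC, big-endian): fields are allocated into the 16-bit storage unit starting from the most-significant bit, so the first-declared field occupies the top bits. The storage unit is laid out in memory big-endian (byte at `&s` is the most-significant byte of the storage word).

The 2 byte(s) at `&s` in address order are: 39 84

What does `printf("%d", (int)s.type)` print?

9

[0]=0x39 [1]=0x84 (big-endian) → word 0x3984
seq:4 @ bit 12 → (0x3984>>12)&0xf = 0x3
type:4 @ bit 8 → (0x3984>>8)&0xf = 0x9  ←
id:8 @ bit 0 → (0x3984>>0)&0xff = 0x84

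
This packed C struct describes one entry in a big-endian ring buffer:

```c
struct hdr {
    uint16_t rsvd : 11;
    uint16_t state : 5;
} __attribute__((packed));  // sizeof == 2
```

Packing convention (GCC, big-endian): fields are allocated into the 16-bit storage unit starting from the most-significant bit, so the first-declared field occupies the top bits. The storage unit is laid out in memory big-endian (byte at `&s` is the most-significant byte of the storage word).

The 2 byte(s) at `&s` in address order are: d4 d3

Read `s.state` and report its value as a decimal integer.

19

[0]=0xd4 [1]=0xd3 (big-endian) → word 0xd4d3
rsvd [5+:11] = (word>>5) & 0x7ff = 1702
state [0+:5] = (word>>0) & 0x1f = 19  ←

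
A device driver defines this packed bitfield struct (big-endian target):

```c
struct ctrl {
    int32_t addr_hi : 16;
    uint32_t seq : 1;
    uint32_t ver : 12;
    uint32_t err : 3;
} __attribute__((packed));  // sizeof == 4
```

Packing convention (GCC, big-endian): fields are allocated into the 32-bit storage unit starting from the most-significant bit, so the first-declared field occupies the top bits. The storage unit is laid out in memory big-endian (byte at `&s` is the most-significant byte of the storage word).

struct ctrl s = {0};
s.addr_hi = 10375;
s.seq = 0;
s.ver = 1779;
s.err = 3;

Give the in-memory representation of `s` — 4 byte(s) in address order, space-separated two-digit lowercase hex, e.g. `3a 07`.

[16+:16] addr_hi=10375 & 0xffff = 0x2887; word=0x28870000
[15+:1] seq=0 & 0x1 = 0x0; word=0x28870000
[3+:12] ver=1779 & 0xfff = 0x6f3; word=0x28873798
[0+:3] err=3 & 0x7 = 0x3; word=0x2887379b
word = 0x2887379b → big-endian bytes:
  [0]=0x28  [1]=0x87  [2]=0x37  [3]=0x9b

28 87 37 9b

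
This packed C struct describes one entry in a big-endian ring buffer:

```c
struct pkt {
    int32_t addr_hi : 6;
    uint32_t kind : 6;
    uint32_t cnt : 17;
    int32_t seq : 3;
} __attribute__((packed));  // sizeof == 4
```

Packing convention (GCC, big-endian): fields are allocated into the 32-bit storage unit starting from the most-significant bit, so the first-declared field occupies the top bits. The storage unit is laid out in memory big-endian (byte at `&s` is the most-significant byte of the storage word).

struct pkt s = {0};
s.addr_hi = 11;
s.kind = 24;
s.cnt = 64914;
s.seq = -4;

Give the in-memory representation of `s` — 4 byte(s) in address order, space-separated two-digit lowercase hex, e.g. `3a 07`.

[26+:6] addr_hi=11 & 0x3f = 0xb; word=0x2c000000
[20+:6] kind=24 & 0x3f = 0x18; word=0x2d800000
[3+:17] cnt=64914 & 0x1ffff = 0xfd92; word=0x2d87ec90
[0+:3] seq=-4 & 0x7 = 0x4; word=0x2d87ec94
word = 0x2d87ec94 → big-endian bytes:
  [0]=0x2d  [1]=0x87  [2]=0xec  [3]=0x94

2d 87 ec 94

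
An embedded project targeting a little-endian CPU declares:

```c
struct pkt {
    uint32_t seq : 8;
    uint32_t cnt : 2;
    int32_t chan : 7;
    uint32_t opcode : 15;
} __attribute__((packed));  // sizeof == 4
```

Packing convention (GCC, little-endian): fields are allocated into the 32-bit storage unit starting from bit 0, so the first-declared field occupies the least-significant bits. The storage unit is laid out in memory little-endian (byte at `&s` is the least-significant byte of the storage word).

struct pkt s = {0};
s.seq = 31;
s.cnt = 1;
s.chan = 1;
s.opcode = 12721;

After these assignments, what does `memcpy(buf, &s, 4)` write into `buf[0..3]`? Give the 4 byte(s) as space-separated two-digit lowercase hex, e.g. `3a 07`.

seq (8b) val=31 bits=0x1f at bit 0: 0x0000001f
cnt (2b) val=1 bits=0x1 at bit 8: 0x0000011f
chan (7b) val=1 bits=0x1 at bit 10: 0x0000051f
opcode (15b) val=12721 bits=0x31b1 at bit 17: 0x6362051f
word = 0x6362051f → little-endian bytes:
  [0]=0x1f  [1]=0x05  [2]=0x62  [3]=0x63

1f 05 62 63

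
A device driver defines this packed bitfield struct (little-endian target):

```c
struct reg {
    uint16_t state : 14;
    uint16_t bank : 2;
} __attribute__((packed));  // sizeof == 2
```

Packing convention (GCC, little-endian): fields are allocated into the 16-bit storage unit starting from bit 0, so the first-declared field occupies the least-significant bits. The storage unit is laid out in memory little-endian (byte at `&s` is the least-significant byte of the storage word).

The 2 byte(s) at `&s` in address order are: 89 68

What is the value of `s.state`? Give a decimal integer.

[0]=0x89 [1]=0x68 (little-endian) → word 0x6889
state:14 @ bit 0 → (0x6889>>0)&0x3fff = 0x2889  ←
bank:2 @ bit 14 → (0x6889>>14)&0x3 = 0x1

10377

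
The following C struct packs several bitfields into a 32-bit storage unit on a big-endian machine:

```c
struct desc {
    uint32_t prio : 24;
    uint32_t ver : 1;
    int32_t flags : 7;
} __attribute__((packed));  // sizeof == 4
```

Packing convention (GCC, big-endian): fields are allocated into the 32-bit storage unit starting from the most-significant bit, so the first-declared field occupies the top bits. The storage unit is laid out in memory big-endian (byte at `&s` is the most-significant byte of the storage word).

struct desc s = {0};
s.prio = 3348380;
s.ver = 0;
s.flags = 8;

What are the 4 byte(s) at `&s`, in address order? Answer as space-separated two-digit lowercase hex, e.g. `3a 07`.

33 17 9c 08

prio:24 = 3348380 → 0x33179c << 8 → word 0x33179c00
ver:1 = 0 → 0x0 << 7 → word 0x33179c00
flags:7 = 8 → 0x8 << 0 → word 0x33179c08
word = 0x33179c08 → big-endian bytes:
  [0]=0x33  [1]=0x17  [2]=0x9c  [3]=0x08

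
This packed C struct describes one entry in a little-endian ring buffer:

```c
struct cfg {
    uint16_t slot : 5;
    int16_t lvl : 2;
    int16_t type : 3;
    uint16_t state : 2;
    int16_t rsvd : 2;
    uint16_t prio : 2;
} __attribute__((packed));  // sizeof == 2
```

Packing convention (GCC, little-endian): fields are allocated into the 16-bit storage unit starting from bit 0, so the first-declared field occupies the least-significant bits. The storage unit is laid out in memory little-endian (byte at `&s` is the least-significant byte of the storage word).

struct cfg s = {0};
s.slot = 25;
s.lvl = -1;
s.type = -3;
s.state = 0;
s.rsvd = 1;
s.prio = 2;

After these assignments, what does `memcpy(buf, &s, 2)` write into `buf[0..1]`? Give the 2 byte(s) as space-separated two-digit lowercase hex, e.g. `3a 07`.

[0+:5] slot=25 & 0x1f = 0x19; word=0x0019
[5+:2] lvl=-1 & 0x3 = 0x3; word=0x0079
[7+:3] type=-3 & 0x7 = 0x5; word=0x02f9
[10+:2] state=0 & 0x3 = 0x0; word=0x02f9
[12+:2] rsvd=1 & 0x3 = 0x1; word=0x12f9
[14+:2] prio=2 & 0x3 = 0x2; word=0x92f9
word = 0x92f9 → little-endian bytes:
  [0]=0xf9  [1]=0x92

f9 92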